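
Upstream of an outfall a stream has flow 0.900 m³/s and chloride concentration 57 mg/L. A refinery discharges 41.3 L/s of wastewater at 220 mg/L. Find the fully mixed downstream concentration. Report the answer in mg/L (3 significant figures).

64.2 mg/L

41.3 L/s = 0.0413 m³/s.
Conservation of mass across the mixing zone: C = (0.0413·220 + 0.9·57) / (0.0413 + 0.9) = 60.39/0.9413 = 64.15 mg/L.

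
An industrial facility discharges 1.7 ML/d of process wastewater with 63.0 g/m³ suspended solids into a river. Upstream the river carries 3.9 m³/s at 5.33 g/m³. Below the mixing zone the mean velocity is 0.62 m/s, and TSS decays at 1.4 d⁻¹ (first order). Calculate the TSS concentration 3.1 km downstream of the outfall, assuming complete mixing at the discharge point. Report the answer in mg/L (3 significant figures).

1.7 ML/d = 0.01968 m³/s.
After complete mixing, C₀ = (0.01968·63 + 3.9·5.33) / 3.92 = 5.619 mg/L.
Travel time t = 3100 m / 0.62 m/s = 5000 s = 0.05787 d.
C = 5.619·exp(−1.4·0.05787) = 5.619·0.9222 = 5.182 mg/L.

5.18 mg/L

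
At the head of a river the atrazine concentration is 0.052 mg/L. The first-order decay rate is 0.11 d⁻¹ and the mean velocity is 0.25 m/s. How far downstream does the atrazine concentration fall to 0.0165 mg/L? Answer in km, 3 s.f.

225 km

From C = C₀·e^(−kt), t = ln(C₀/C)/k = ln(0.052/0.0165)/0.11 = 1.148/0.11 = 10.44 d.
Distance = v·t = 0.25 m/s × 9.016e+05 s = 2.254e+05 m = 225.4 km.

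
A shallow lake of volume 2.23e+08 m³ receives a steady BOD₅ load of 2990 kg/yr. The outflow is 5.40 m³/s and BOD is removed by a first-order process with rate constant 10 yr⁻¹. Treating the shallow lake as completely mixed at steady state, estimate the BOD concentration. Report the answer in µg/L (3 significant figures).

Outflow Q = 5.40 m³/s × 3.156e+07 s/yr = 1.704e+08 m³/yr.
Steady-state CSTR mass balance: W = Q·C + k·V·C, so C = W/(Q + kV).
Q + kV = 1.704e+08 + 10·2.23e+08 = 2.4e+09 m³/yr.
C = 2990/2.4e+09 = 1.246e-06 kg/m³ = 0.001246 mg/L = 1.246 µg/L.

1.25 µg/L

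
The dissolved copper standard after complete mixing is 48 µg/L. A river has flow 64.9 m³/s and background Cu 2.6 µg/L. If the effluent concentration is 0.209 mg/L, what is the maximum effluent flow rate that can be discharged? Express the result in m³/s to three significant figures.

18.3 m³/s

2.6 µg/L = 0.0026 mg/L.
48 µg/L = 0.048 mg/L.
Mass balance at complete mixing: C_std·(Q_w + Q_r) = Q_w·C_e + Q_r·C_b.
Rearranging, Q_w = Q_r·(C_std − C_b)/(C_e − C_std) = 64.9·(0.048 − 0.0026) / (0.209 − 0.048) = 18.3 m³/s.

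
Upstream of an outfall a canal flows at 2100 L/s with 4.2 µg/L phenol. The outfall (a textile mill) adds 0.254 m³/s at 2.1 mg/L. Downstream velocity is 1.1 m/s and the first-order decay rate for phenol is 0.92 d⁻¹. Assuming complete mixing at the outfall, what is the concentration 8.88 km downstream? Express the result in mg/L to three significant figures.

2100 L/s = 2.1 m³/s.
4.2 µg/L = 0.0042 mg/L.
After complete mixing, C₀ = (0.254·2.1 + 2.1·0.0042) / 2.354 = 0.2303 mg/L.
Travel time t = 8880 m / 1.1 m/s = 8073 s = 0.09343 d.
C = 0.2303·exp(−0.92·0.09343) = 0.2303·0.9176 = 0.2114 mg/L.

0.211 mg/L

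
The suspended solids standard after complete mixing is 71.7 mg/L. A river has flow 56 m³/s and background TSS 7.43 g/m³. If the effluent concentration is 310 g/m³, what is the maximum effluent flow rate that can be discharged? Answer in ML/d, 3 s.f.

1300 ML/d

Mass balance at complete mixing: C_std·(Q_w + Q_r) = Q_w·C_e + Q_r·C_b.
Rearranging, Q_w = Q_r·(C_std − C_b)/(C_e − C_std) = 56·(71.7 − 7.43) / (310 − 71.7) = 15.1 m³/s.
= 1305 ML/d.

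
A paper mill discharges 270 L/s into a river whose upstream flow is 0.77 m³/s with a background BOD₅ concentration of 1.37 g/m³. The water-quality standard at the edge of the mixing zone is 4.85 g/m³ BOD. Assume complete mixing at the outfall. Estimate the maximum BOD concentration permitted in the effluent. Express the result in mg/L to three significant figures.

270 L/s = 0.27 m³/s.
Mass balance: 4.85·1.04 = 0.27·Cₑ + 0.77·1.37.
Cₑ = (5.044 − 1.055) / 0.27 = 14.77 mg/L.

14.8 mg/L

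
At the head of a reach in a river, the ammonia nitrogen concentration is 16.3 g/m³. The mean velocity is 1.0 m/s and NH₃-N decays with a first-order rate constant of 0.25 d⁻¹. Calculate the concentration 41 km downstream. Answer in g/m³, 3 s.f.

Travel time t = 41 km / 1.0 m/s = 4.1e+04/1.0 = 4.1e+04 s = 0.4745 d.
First-order decay: C = 16.3·exp(−0.25·0.4745) = 16.3·0.8881 = 14.48 g/m³.

14.5 g/m³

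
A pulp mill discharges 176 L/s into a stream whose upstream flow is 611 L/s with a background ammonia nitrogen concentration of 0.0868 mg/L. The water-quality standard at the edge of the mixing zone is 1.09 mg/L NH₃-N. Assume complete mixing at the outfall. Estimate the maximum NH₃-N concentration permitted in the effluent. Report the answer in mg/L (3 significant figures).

4.57 mg/L

176 L/s = 0.176 m³/s.
611 L/s = 0.611 m³/s.
Mass balance: 1.09·0.787 = 0.176·Cₑ + 0.611·0.0868.
Cₑ = (0.8578 − 0.05303) / 0.176 = 4.573 mg/L.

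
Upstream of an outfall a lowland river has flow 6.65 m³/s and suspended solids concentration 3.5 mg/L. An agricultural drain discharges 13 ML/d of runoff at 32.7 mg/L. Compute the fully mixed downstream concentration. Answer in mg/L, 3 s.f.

13 ML/d = 0.1505 m³/s.
By mass balance at complete mixing, C = (0.1505·32.7 + 6.65·3.5) / (0.1505 + 6.65) = 28.2/6.8 = 4.146 mg/L.

4.15 mg/L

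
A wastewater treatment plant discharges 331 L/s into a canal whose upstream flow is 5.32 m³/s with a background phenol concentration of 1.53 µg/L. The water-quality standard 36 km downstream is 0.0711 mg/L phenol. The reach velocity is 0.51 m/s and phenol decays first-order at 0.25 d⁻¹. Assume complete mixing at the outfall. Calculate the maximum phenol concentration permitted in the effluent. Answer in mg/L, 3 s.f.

1.46 mg/L

331 L/s = 0.331 m³/s.
1.53 µg/L = 0.00153 mg/L.
Travel time to the compliance point: t = 3.6e+04/0.51 = 7.059e+04 s = 0.817 d; decay factor exp(−0.25·0.817) = 0.8153.
So the concentration just after mixing may be at most 0.0711/0.8153 = 0.08721 mg/L.
Mass balance: 0.08721·5.651 = 0.331·Cₑ + 5.32·0.00153.
Cₑ = (0.4928 − 0.00814) / 0.331 = 1.464 mg/L.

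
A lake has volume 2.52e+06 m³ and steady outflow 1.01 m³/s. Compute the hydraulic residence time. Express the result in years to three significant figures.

0.0791 yr

Q = 1.01 m³/s × 3.156e+07 s/yr = 3.187e+07 m³/yr.
Hydraulic residence time τ = V/Q = 2.52e+06/3.187e+07 = 0.07906 yr.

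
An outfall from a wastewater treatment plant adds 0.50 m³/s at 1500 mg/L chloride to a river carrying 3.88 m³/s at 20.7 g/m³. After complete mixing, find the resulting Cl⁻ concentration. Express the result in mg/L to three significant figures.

190 mg/L

By mass balance at complete mixing, C = (0.5·1500 + 3.88·20.7) / (0.5 + 3.88) = 830.3/4.38 = 189.6 mg/L.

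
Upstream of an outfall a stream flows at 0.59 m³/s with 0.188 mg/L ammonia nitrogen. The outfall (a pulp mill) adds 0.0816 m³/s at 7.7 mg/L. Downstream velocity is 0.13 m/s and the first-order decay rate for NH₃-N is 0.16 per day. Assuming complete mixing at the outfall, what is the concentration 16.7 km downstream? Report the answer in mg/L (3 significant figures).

0.868 mg/L

After complete mixing, C₀ = (0.0816·7.7 + 0.59·0.188) / 0.6716 = 1.101 mg/L.
Travel time t = 1.67e+04 m / 0.13 m/s = 1.285e+05 s = 1.487 d.
C = 1.101·exp(−0.16·1.487) = 1.101·0.7883 = 0.8677 mg/L.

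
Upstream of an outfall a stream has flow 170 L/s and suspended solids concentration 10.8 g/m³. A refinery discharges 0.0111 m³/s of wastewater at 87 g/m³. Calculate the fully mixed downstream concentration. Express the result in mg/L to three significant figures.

170 L/s = 0.17 m³/s.
By mass balance at complete mixing, C = (0.0111·87 + 0.17·10.8) / (0.0111 + 0.17) = 2.802/0.1811 = 15.47 mg/L.

15.5 mg/L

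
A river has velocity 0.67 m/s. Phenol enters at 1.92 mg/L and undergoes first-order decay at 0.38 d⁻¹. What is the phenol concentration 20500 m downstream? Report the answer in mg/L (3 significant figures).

Travel time t = 20500 m / 0.67 m/s = 2.05e+04/0.67 = 3.06e+04 s = 0.3541 d.
First-order decay: C = 1.92·exp(−0.38·0.3541) = 1.92·0.8741 = 1.678 mg/L.

1.68 mg/L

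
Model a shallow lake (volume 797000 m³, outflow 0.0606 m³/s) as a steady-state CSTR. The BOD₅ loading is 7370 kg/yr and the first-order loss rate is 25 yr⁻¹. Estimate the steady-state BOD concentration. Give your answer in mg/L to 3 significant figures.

Outflow Q = 0.0606 m³/s × 3.156e+07 s/yr = 1.912e+06 m³/yr.
Steady-state CSTR mass balance: W = Q·C + k·V·C, so C = W/(Q + kV).
Q + kV = 1.912e+06 + 25·797000 = 2.184e+07 m³/yr.
C = 7370/2.184e+07 = 0.0003375 kg/m³ = 0.3375 mg/L.

0.337 mg/L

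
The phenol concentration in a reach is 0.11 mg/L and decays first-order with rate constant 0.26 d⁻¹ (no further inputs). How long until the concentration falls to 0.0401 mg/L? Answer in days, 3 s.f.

t = ln(C₀/C)/k = ln(0.11/0.0401)/0.26 = 1.009/0.26 = 3.881 d.

3.88 d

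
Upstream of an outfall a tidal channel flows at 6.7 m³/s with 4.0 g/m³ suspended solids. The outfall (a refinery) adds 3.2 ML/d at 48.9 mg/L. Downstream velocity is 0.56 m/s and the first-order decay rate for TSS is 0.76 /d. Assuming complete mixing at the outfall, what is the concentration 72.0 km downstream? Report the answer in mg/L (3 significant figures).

3.2 ML/d = 0.03704 m³/s.
After complete mixing, C₀ = (0.03704·48.9 + 6.7·4) / 6.737 = 4.247 mg/L.
Travel time t = 7.2e+04 m / 0.56 m/s = 1.286e+05 s = 1.488 d.
C = 4.247·exp(−0.76·1.488) = 4.247·0.3227 = 1.371 mg/L.

1.37 mg/L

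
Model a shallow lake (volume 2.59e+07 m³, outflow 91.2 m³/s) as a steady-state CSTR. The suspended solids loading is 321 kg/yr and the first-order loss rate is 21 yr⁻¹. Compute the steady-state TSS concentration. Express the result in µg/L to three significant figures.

0.0938 µg/L

Outflow Q = 91.2 m³/s × 3.156e+07 s/yr = 2.878e+09 m³/yr.
Steady-state CSTR mass balance: W = Q·C + k·V·C, so C = W/(Q + kV).
Q + kV = 2.878e+09 + 21·2.59e+07 = 3.422e+09 m³/yr.
C = 321/3.422e+09 = 9.381e-08 kg/m³ = 9.381e-05 mg/L = 0.09381 µg/L.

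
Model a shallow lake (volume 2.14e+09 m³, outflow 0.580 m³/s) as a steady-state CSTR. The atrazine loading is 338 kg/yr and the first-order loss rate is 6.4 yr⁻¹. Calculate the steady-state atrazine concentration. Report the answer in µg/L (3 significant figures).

Outflow Q = 0.580 m³/s × 3.156e+07 s/yr = 1.83e+07 m³/yr.
Steady-state CSTR mass balance: W = Q·C + k·V·C, so C = W/(Q + kV).
Q + kV = 1.83e+07 + 6.4·2.14e+09 = 1.371e+10 m³/yr.
C = 338/1.371e+10 = 2.465e-08 kg/m³ = 2.465e-05 mg/L = 0.02465 µg/L.

0.0246 µg/L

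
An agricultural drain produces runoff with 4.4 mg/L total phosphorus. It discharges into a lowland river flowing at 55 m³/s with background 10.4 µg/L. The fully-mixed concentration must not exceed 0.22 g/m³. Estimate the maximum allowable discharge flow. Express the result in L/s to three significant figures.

10.4 µg/L = 0.0104 mg/L.
Mass balance at complete mixing: C_std·(Q_w + Q_r) = Q_w·C_e + Q_r·C_b.
Rearranging, Q_w = Q_r·(C_std − C_b)/(C_e − C_std) = 55·(0.22 − 0.0104) / (4.4 − 0.22) = 2.758 m³/s.
= 2758 L/s.

2760 L/s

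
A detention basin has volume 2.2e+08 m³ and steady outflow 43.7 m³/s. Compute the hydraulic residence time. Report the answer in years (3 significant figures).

Q = 43.7 m³/s × 3.156e+07 s/yr = 1.379e+09 m³/yr.
Hydraulic residence time τ = V/Q = 2.2e+08/1.379e+09 = 0.1595 yr.

0.160 yr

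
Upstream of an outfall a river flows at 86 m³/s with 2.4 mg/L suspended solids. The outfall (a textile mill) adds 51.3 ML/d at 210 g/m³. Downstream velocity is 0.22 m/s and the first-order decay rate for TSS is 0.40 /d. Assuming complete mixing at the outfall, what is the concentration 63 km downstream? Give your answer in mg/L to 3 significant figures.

51.3 ML/d = 0.5937 m³/s.
After complete mixing, C₀ = (0.5937·210 + 86·2.4) / 86.59 = 3.823 mg/L.
Travel time t = 6.3e+04 m / 0.22 m/s = 2.864e+05 s = 3.314 d.
C = 3.823·exp(−0.40·3.314) = 3.823·0.2656 = 1.016 mg/L.

1.02 mg/L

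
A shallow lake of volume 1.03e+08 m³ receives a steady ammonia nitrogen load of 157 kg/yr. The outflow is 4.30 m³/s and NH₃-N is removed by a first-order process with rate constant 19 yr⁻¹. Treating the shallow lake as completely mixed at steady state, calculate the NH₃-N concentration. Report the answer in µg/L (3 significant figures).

0.0750 µg/L

Outflow Q = 4.30 m³/s × 3.156e+07 s/yr = 1.357e+08 m³/yr.
Steady-state CSTR mass balance: W = Q·C + k·V·C, so C = W/(Q + kV).
Q + kV = 1.357e+08 + 19·1.03e+08 = 2.093e+09 m³/yr.
C = 157/2.093e+09 = 7.502e-08 kg/m³ = 7.502e-05 mg/L = 0.07502 µg/L.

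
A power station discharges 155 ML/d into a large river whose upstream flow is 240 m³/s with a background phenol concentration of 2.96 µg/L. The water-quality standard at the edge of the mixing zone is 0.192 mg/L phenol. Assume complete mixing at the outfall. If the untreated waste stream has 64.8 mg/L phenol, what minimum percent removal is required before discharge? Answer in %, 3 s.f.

155 ML/d = 1.794 m³/s.
2.96 µg/L = 0.00296 mg/L.
Mass balance: 0.192·241.8 = 1.794·Cₑ + 240·0.00296.
Cₑ = (46.42 − 0.7104) / 1.794 = 25.48 mg/L.
Required removal = 1 − 25.48/64.8 = 60.68 %.

60.7 %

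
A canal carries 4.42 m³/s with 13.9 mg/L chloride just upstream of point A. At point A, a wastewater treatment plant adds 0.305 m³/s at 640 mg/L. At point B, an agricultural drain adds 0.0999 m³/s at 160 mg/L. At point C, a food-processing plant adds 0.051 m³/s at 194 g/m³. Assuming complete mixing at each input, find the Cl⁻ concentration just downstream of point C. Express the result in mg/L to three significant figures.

57.9 mg/L

After input A: C = (4.42·13.9 + 0.305·640) / 4.725 = 54.31 mg/L.
After input B: C = (4.725·54.31 + 0.0999·160) / 4.825 = 56.5 mg/L.
After input C: C = (4.825·56.5 + 0.051·194) / 4.876 = 57.94 mg/L.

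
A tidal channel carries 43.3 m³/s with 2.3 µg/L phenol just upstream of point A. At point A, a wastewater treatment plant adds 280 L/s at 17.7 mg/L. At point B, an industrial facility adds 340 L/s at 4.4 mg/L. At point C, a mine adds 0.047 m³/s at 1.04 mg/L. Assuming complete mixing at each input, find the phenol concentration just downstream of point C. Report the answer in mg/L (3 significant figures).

0.150 mg/L

2.3 µg/L = 0.0023 mg/L.
280 L/s = 0.28 m³/s.
After input A: C = (43.3·0.0023 + 0.28·17.7) / 43.58 = 0.116 mg/L.
340 L/s = 0.34 m³/s.
After input B: C = (43.58·0.116 + 0.34·4.4) / 43.92 = 0.1492 mg/L.
After input C: C = (43.92·0.1492 + 0.047·1.04) / 43.97 = 0.1501 mg/L.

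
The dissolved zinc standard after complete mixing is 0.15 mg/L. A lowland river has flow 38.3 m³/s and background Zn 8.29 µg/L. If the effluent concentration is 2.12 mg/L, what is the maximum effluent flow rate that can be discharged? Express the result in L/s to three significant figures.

2760 L/s

8.29 µg/L = 0.00829 mg/L.
Mass balance at complete mixing: C_std·(Q_w + Q_r) = Q_w·C_e + Q_r·C_b.
Rearranging, Q_w = Q_r·(C_std − C_b)/(C_e − C_std) = 38.3·(0.15 − 0.00829) / (2.12 − 0.15) = 2.755 m³/s.
= 2755 L/s.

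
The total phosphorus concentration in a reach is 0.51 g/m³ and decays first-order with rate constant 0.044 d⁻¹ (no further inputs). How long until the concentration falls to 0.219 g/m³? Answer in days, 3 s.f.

19.2 d

t = ln(C₀/C)/k = ln(0.51/0.219)/0.044 = 0.8453/0.044 = 19.21 d.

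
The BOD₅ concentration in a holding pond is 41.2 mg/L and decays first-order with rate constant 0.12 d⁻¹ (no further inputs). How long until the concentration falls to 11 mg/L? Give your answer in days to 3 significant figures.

t = ln(C₀/C)/k = ln(41.2/11)/0.12 = 1.321/0.12 = 11 d.

11.0 d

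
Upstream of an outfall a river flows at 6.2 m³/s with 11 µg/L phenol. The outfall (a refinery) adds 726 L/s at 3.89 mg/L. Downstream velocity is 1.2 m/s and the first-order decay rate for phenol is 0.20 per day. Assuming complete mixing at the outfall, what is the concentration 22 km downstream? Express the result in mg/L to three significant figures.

0.400 mg/L

726 L/s = 0.726 m³/s.
11 µg/L = 0.011 mg/L.
After complete mixing, C₀ = (0.726·3.89 + 6.2·0.011) / 6.926 = 0.4176 mg/L.
Travel time t = 2.2e+04 m / 1.2 m/s = 1.833e+04 s = 0.2122 d.
C = 0.4176·exp(−0.20·0.2122) = 0.4176·0.9584 = 0.4003 mg/L.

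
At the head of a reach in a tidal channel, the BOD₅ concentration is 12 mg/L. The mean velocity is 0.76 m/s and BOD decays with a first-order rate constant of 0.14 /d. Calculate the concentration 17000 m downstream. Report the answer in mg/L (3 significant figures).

Travel time t = 17000 m / 0.76 m/s = 1.7e+04/0.76 = 2.237e+04 s = 0.2589 d.
First-order decay: C = 12·exp(−0.14·0.2589) = 12·0.9644 = 11.57 mg/L.

11.6 mg/L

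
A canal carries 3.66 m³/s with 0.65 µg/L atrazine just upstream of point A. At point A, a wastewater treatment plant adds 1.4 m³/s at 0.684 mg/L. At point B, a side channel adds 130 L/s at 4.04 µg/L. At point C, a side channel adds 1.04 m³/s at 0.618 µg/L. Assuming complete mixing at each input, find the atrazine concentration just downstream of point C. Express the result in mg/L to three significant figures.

0.65 µg/L = 0.00065 mg/L.
After input A: C = (3.66·0.00065 + 1.4·0.684) / 5.06 = 0.1897 mg/L.
130 L/s = 0.13 m³/s.
4.04 µg/L = 0.00404 mg/L.
After input B: C = (5.06·0.1897 + 0.13·0.00404) / 5.19 = 0.1851 mg/L.
0.618 µg/L = 0.000618 mg/L.
After input C: C = (5.19·0.1851 + 1.04·0.000618) / 6.23 = 0.1543 mg/L.

0.154 mg/L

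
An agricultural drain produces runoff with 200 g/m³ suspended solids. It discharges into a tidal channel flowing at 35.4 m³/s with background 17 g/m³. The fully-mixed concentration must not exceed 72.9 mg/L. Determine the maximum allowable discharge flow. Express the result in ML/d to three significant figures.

Mass balance at complete mixing: C_std·(Q_w + Q_r) = Q_w·C_e + Q_r·C_b.
Rearranging, Q_w = Q_r·(C_std − C_b)/(C_e − C_std) = 35.4·(72.9 − 17) / (200 − 72.9) = 15.57 m³/s.
= 1345 ML/d.

1350 ML/d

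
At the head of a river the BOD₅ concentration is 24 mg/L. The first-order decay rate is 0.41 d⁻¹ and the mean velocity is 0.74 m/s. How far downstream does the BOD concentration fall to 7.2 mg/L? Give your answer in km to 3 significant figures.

188 km

From C = C₀·e^(−kt), t = ln(C₀/C)/k = ln(24/7.2)/0.41 = 1.204/0.41 = 2.937 d.
Distance = v·t = 0.74 m/s × 2.537e+05 s = 1.877e+05 m = 187.7 km.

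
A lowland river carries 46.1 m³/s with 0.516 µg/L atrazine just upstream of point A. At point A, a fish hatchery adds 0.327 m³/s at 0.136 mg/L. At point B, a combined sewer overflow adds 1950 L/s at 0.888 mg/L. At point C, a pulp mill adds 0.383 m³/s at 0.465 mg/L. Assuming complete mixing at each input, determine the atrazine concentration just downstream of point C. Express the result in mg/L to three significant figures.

0.516 µg/L = 0.000516 mg/L.
After input A: C = (46.1·0.000516 + 0.327·0.136) / 46.43 = 0.00147 mg/L.
1950 L/s = 1.95 m³/s.
After input B: C = (46.43·0.00147 + 1.95·0.888) / 48.38 = 0.0372 mg/L.
After input C: C = (48.38·0.0372 + 0.383·0.465) / 48.76 = 0.04057 mg/L.

0.0406 mg/L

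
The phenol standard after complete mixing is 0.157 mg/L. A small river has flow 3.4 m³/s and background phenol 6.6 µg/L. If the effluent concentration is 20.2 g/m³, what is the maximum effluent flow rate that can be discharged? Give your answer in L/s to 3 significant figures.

25.5 L/s

6.6 µg/L = 0.0066 mg/L.
Mass balance at complete mixing: C_std·(Q_w + Q_r) = Q_w·C_e + Q_r·C_b.
Rearranging, Q_w = Q_r·(C_std − C_b)/(C_e − C_std) = 3.4·(0.157 − 0.0066) / (20.2 − 0.157) = 0.02551 m³/s.
= 25.51 L/s.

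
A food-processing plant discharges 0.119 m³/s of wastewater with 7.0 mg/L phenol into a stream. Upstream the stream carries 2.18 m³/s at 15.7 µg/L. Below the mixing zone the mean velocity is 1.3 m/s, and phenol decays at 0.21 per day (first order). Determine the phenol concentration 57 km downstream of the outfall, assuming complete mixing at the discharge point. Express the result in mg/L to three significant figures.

15.7 µg/L = 0.0157 mg/L.
After complete mixing, C₀ = (0.119·7 + 2.18·0.0157) / 2.299 = 0.3772 mg/L.
Travel time t = 5.7e+04 m / 1.3 m/s = 4.385e+04 s = 0.5075 d.
C = 0.3772·exp(−0.21·0.5075) = 0.3772·0.8989 = 0.3391 mg/L.

0.339 mg/L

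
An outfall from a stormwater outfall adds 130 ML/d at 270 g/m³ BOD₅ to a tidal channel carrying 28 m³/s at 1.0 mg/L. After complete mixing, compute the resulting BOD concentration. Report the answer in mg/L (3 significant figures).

14.7 mg/L

130 ML/d = 1.505 m³/s.
Flow-weighted mixing gives C = (1.505·270 + 28·1) / (1.505 + 28) = 434.2/29.5 = 14.72 mg/L.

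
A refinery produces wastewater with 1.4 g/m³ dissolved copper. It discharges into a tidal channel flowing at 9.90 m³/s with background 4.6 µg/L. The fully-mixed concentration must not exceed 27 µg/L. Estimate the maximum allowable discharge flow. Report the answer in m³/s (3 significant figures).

0.162 m³/s

4.6 µg/L = 0.0046 mg/L.
27 µg/L = 0.027 mg/L.
Mass balance at complete mixing: C_std·(Q_w + Q_r) = Q_w·C_e + Q_r·C_b.
Rearranging, Q_w = Q_r·(C_std − C_b)/(C_e − C_std) = 9.90·(0.027 − 0.0046) / (1.4 − 0.027) = 0.1615 m³/s.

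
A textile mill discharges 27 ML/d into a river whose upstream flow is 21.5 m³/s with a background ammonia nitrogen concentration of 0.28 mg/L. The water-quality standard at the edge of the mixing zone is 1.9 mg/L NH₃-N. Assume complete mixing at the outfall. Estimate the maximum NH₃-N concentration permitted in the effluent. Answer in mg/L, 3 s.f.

113 mg/L

27 ML/d = 0.3125 m³/s.
Mass balance: 1.9·21.81 = 0.3125·Cₑ + 21.5·0.28.
Cₑ = (41.44 − 6.02) / 0.3125 = 113.4 mg/L.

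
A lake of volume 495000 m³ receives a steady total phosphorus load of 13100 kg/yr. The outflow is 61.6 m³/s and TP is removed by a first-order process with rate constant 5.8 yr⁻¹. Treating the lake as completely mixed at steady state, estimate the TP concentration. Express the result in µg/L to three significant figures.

6.73 µg/L

Outflow Q = 61.6 m³/s × 3.156e+07 s/yr = 1.944e+09 m³/yr.
Steady-state CSTR mass balance: W = Q·C + k·V·C, so C = W/(Q + kV).
Q + kV = 1.944e+09 + 5.8·495000 = 1.947e+09 m³/yr.
C = 13100/1.947e+09 = 6.729e-06 kg/m³ = 0.006729 mg/L = 6.729 µg/L.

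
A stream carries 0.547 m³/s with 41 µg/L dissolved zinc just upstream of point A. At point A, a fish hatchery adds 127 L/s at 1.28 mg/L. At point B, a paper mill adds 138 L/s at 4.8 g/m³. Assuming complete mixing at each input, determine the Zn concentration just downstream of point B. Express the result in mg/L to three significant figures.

1.04 mg/L

41 µg/L = 0.041 mg/L.
127 L/s = 0.127 m³/s.
After input A: C = (0.547·0.041 + 0.127·1.28) / 0.674 = 0.2745 mg/L.
138 L/s = 0.138 m³/s.
After input B: C = (0.674·0.2745 + 0.138·4.8) / 0.812 = 1.044 mg/L.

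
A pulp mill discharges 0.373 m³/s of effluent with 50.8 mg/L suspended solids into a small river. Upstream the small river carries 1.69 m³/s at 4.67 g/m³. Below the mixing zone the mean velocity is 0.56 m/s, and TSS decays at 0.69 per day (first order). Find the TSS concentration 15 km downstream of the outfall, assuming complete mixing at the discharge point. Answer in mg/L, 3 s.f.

After complete mixing, C₀ = (0.373·50.8 + 1.69·4.67) / 2.063 = 13.01 mg/L.
Travel time t = 1.5e+04 m / 0.56 m/s = 2.679e+04 s = 0.31 d.
C = 13.01·exp(−0.69·0.31) = 13.01·0.8074 = 10.5 mg/L.

10.5 mg/L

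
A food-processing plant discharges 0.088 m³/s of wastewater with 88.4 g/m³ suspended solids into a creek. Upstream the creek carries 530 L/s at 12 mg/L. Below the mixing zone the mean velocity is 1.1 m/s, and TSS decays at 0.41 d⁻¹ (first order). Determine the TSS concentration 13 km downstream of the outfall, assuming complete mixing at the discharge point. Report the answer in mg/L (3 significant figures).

530 L/s = 0.53 m³/s.
After complete mixing, C₀ = (0.088·88.4 + 0.53·12) / 0.618 = 22.88 mg/L.
Travel time t = 1.3e+04 m / 1.1 m/s = 1.182e+04 s = 0.1368 d.
C = 22.88·exp(−0.41·0.1368) = 22.88·0.9455 = 21.63 mg/L.

21.6 mg/L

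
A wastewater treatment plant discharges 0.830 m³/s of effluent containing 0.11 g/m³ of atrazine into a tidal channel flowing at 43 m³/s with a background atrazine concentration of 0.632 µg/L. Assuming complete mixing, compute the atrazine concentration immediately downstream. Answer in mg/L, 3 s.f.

0.632 µg/L = 0.000632 mg/L.
Flow-weighted mixing gives C = (0.83·0.11 + 43·0.000632) / (0.83 + 43) = 0.1185/43.83 = 0.002703 mg/L.

0.00270 mg/L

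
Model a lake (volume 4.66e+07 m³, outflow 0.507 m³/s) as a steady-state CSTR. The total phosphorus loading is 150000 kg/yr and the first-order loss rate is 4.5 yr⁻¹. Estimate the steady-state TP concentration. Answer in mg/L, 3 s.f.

Outflow Q = 0.507 m³/s × 3.156e+07 s/yr = 1.6e+07 m³/yr.
Steady-state CSTR mass balance: W = Q·C + k·V·C, so C = W/(Q + kV).
Q + kV = 1.6e+07 + 4.5·4.66e+07 = 2.257e+08 m³/yr.
C = 150000/2.257e+08 = 0.0006646 kg/m³ = 0.6646 mg/L.

0.665 mg/L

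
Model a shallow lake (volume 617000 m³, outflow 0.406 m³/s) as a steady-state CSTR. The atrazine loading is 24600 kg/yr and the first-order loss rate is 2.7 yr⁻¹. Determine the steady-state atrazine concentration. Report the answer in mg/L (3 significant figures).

Outflow Q = 0.406 m³/s × 3.156e+07 s/yr = 1.281e+07 m³/yr.
Steady-state CSTR mass balance: W = Q·C + k·V·C, so C = W/(Q + kV).
Q + kV = 1.281e+07 + 2.7·617000 = 1.448e+07 m³/yr.
C = 24600/1.448e+07 = 0.001699 kg/m³ = 1.699 mg/L.

1.70 mg/L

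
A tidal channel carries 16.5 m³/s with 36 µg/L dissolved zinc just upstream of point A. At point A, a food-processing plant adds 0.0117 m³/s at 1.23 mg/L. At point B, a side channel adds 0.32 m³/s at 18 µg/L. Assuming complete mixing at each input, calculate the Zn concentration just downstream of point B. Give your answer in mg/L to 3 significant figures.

0.0365 mg/L

36 µg/L = 0.036 mg/L.
After input A: C = (16.5·0.036 + 0.0117·1.23) / 16.51 = 0.03685 mg/L.
18 µg/L = 0.018 mg/L.
After input B: C = (16.51·0.03685 + 0.32·0.018) / 16.83 = 0.03649 mg/L.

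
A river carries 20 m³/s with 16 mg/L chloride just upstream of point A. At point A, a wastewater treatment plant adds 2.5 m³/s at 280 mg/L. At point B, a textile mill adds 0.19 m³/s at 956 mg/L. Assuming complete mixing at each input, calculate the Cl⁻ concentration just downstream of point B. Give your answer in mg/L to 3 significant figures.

53.0 mg/L

After input A: C = (20·16 + 2.5·280) / 22.5 = 45.33 mg/L.
After input B: C = (22.5·45.33 + 0.19·956) / 22.69 = 52.96 mg/L.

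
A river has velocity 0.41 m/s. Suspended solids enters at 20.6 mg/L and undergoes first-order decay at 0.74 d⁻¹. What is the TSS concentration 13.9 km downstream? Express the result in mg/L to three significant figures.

15.4 mg/L

Travel time t = 13.9 km / 0.41 m/s = 1.39e+04/0.41 = 3.39e+04 s = 0.3924 d.
First-order decay: C = 20.6·exp(−0.74·0.3924) = 20.6·0.748 = 15.41 mg/L.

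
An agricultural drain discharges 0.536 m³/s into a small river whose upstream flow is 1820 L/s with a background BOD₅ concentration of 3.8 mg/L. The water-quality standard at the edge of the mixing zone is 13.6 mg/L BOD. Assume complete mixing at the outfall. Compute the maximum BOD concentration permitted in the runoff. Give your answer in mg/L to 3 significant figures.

1820 L/s = 1.82 m³/s.
Mass balance: 13.6·2.356 = 0.536·Cₑ + 1.82·3.8.
Cₑ = (32.04 − 6.916) / 0.536 = 46.88 mg/L.

46.9 mg/L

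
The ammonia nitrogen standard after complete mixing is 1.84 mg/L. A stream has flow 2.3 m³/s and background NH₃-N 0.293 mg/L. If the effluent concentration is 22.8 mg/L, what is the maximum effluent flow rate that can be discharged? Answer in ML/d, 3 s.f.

14.7 ML/d

Mass balance at complete mixing: C_std·(Q_w + Q_r) = Q_w·C_e + Q_r·C_b.
Rearranging, Q_w = Q_r·(C_std − C_b)/(C_e − C_std) = 2.3·(1.84 − 0.293) / (22.8 − 1.84) = 0.1698 m³/s.
= 14.67 ML/d.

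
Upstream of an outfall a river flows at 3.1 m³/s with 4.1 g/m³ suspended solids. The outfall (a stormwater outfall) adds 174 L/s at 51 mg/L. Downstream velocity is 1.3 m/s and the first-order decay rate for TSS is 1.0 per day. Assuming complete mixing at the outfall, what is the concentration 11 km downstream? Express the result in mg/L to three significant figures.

174 L/s = 0.174 m³/s.
After complete mixing, C₀ = (0.174·51 + 3.1·4.1) / 3.274 = 6.593 mg/L.
Travel time t = 1.1e+04 m / 1.3 m/s = 8462 s = 0.09793 d.
C = 6.593·exp(−1.0·0.09793) = 6.593·0.9067 = 5.978 mg/L.

5.98 mg/L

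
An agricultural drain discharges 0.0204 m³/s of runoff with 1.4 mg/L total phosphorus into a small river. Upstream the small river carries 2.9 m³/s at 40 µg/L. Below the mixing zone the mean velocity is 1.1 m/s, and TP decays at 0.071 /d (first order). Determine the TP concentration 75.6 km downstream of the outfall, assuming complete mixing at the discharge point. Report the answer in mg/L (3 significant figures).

0.0468 mg/L

40 µg/L = 0.04 mg/L.
After complete mixing, C₀ = (0.0204·1.4 + 2.9·0.04) / 2.92 = 0.0495 mg/L.
Travel time t = 7.56e+04 m / 1.1 m/s = 6.873e+04 s = 0.7955 d.
C = 0.0495·exp(−0.071·0.7955) = 0.0495·0.9451 = 0.04678 mg/L.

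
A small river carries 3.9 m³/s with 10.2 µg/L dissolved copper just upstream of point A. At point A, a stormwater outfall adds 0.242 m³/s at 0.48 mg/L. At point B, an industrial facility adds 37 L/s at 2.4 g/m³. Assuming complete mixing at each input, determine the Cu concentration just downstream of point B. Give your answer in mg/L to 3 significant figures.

0.0586 mg/L

10.2 µg/L = 0.0102 mg/L.
After input A: C = (3.9·0.0102 + 0.242·0.48) / 4.142 = 0.03765 mg/L.
37 L/s = 0.037 m³/s.
After input B: C = (4.142·0.03765 + 0.037·2.4) / 4.179 = 0.05856 mg/L.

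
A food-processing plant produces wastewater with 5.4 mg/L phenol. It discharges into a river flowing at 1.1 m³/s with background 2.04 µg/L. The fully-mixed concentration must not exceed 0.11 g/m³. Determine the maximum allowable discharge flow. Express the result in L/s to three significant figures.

2.04 µg/L = 0.00204 mg/L.
Mass balance at complete mixing: C_std·(Q_w + Q_r) = Q_w·C_e + Q_r·C_b.
Rearranging, Q_w = Q_r·(C_std − C_b)/(C_e − C_std) = 1.1·(0.11 − 0.00204) / (5.4 − 0.11) = 0.02245 m³/s.
= 22.45 L/s.

22.4 L/s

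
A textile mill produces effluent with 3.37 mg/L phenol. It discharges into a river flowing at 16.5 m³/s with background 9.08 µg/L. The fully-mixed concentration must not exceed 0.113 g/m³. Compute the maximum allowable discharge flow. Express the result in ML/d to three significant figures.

45.5 ML/d

9.08 µg/L = 0.00908 mg/L.
Mass balance at complete mixing: C_std·(Q_w + Q_r) = Q_w·C_e + Q_r·C_b.
Rearranging, Q_w = Q_r·(C_std − C_b)/(C_e − C_std) = 16.5·(0.113 − 0.00908) / (3.37 − 0.113) = 0.5265 m³/s.
= 45.49 ML/d.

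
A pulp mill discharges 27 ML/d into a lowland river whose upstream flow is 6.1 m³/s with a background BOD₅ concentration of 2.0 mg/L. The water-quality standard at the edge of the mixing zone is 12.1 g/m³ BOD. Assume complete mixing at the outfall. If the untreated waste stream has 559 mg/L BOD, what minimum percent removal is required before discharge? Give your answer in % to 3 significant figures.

62.6 %

27 ML/d = 0.3125 m³/s.
Mass balance: 12.1·6.412 = 0.3125·Cₑ + 6.1·2.
Cₑ = (77.59 − 12.2) / 0.3125 = 209.3 mg/L.
Required removal = 1 − 209.3/559 = 62.57 %.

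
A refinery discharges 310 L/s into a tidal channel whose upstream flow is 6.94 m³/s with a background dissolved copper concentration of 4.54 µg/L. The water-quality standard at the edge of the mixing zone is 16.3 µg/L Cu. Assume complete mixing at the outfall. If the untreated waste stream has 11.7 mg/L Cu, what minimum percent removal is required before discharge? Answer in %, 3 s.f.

310 L/s = 0.31 m³/s.
4.54 µg/L = 0.00454 mg/L.
16.3 µg/L = 0.0163 mg/L.
Mass balance: 0.0163·7.25 = 0.31·Cₑ + 6.94·0.00454.
Cₑ = (0.1182 − 0.03151) / 0.31 = 0.2796 mg/L.
Required removal = 1 − 0.2796/11.7 = 97.61 %.

97.6 %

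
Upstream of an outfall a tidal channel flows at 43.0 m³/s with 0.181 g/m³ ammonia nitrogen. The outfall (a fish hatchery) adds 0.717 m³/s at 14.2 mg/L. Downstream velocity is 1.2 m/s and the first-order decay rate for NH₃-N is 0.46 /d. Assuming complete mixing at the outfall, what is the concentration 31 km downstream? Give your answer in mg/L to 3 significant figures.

0.358 mg/L

After complete mixing, C₀ = (0.717·14.2 + 43·0.181) / 43.72 = 0.4109 mg/L.
Travel time t = 3.1e+04 m / 1.2 m/s = 2.583e+04 s = 0.299 d.
C = 0.4109·exp(−0.46·0.299) = 0.4109·0.8715 = 0.3581 mg/L.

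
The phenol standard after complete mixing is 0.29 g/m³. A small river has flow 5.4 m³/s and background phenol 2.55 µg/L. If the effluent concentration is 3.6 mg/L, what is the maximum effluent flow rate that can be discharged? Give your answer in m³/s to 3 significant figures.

0.469 m³/s

2.55 µg/L = 0.00255 mg/L.
Mass balance at complete mixing: C_std·(Q_w + Q_r) = Q_w·C_e + Q_r·C_b.
Rearranging, Q_w = Q_r·(C_std − C_b)/(C_e − C_std) = 5.4·(0.29 − 0.00255) / (3.6 − 0.29) = 0.469 m³/s.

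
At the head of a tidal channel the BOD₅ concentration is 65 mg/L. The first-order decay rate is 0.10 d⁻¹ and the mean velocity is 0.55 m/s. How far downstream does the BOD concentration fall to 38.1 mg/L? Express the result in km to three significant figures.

254 km

From C = C₀·e^(−kt), t = ln(C₀/C)/k = ln(65/38.1)/0.10 = 0.5342/0.10 = 5.342 d.
Distance = v·t = 0.55 m/s × 4.615e+05 s = 2.538e+05 m = 253.8 km.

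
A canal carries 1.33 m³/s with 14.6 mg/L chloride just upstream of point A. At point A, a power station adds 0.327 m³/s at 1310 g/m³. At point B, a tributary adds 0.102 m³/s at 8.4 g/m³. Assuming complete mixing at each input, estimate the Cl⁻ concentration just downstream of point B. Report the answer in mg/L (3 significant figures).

After input A: C = (1.33·14.6 + 0.327·1310) / 1.657 = 270.2 mg/L.
After input B: C = (1.657·270.2 + 0.102·8.4) / 1.759 = 255.1 mg/L.

255 mg/L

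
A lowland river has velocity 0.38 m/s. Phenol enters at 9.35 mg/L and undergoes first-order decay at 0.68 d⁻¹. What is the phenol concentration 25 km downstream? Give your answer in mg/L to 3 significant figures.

Travel time t = 25 km / 0.38 m/s = 2.5e+04/0.38 = 6.579e+04 s = 0.7615 d.
First-order decay: C = 9.35·exp(−0.68·0.7615) = 9.35·0.5958 = 5.571 mg/L.

5.57 mg/L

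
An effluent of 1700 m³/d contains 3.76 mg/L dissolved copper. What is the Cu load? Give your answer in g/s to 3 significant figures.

1700 m³/d = 0.01968 m³/s.
Mass flux = Q·C = 0.01968 m³/s × 3.76 g/m³ = 0.07398 g/s.

0.0740 g/s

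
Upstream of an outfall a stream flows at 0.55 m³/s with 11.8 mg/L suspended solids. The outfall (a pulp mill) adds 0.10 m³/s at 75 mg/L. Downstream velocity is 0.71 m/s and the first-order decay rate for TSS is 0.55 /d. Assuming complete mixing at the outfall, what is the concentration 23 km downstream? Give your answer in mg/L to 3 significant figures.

17.5 mg/L

After complete mixing, C₀ = (0.1·75 + 0.55·11.8) / 0.65 = 21.52 mg/L.
Travel time t = 2.3e+04 m / 0.71 m/s = 3.239e+04 s = 0.3749 d.
C = 21.52·exp(−0.55·0.3749) = 21.52·0.8137 = 17.51 mg/L.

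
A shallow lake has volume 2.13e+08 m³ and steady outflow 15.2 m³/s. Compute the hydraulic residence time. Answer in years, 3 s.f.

Q = 15.2 m³/s × 3.156e+07 s/yr = 4.797e+08 m³/yr.
Hydraulic residence time τ = V/Q = 2.13e+08/4.797e+08 = 0.4441 yr.

0.444 yr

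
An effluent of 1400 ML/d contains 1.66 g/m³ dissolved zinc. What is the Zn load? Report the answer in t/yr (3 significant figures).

1400 ML/d = 16.2 m³/s.
Mass flux = Q·C = 16.2 m³/s × 1.66 g/m³ = 26.9 g/s.
= 26.9 g/s × 31.56 = 848.8 t/yr.

849 t/yr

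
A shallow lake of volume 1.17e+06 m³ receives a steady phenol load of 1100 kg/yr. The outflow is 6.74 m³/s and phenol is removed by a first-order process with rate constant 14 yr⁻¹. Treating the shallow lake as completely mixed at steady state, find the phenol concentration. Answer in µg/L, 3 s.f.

Outflow Q = 6.74 m³/s × 3.156e+07 s/yr = 2.127e+08 m³/yr.
Steady-state CSTR mass balance: W = Q·C + k·V·C, so C = W/(Q + kV).
Q + kV = 2.127e+08 + 14·1.17e+06 = 2.291e+08 m³/yr.
C = 1100/2.291e+08 = 4.802e-06 kg/m³ = 0.004802 mg/L = 4.802 µg/L.

4.80 µg/L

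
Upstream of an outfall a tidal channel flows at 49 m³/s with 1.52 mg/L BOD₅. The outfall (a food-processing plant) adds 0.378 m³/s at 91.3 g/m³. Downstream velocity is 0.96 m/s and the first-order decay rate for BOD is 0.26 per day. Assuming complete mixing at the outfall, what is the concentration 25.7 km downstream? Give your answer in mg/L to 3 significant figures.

After complete mixing, C₀ = (0.378·91.3 + 49·1.52) / 49.38 = 2.207 mg/L.
Travel time t = 2.57e+04 m / 0.96 m/s = 2.677e+04 s = 0.3098 d.
C = 2.207·exp(−0.26·0.3098) = 2.207·0.9226 = 2.036 mg/L.

2.04 mg/L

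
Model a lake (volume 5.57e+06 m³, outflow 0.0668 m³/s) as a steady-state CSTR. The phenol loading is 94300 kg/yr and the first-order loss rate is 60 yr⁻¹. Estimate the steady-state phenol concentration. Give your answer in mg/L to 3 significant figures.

Outflow Q = 0.0668 m³/s × 3.156e+07 s/yr = 2.108e+06 m³/yr.
Steady-state CSTR mass balance: W = Q·C + k·V·C, so C = W/(Q + kV).
Q + kV = 2.108e+06 + 60·5.57e+06 = 3.363e+08 m³/yr.
C = 94300/3.363e+08 = 0.0002804 kg/m³ = 0.2804 mg/L.

0.280 mg/L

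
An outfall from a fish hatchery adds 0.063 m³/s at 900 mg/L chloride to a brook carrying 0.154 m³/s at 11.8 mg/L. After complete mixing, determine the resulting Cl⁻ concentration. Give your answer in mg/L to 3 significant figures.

Flow-weighted mixing gives C = (0.063·900 + 0.154·11.8) / (0.063 + 0.154) = 58.52/0.217 = 269.7 mg/L.

270 mg/L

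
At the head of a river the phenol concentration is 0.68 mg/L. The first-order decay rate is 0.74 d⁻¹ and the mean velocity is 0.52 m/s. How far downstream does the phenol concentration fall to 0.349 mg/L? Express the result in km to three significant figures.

40.5 km

From C = C₀·e^(−kt), t = ln(C₀/C)/k = ln(0.68/0.349)/0.74 = 0.667/0.74 = 0.9014 d.
Distance = v·t = 0.52 m/s × 7.788e+04 s = 4.05e+04 m = 40.5 km.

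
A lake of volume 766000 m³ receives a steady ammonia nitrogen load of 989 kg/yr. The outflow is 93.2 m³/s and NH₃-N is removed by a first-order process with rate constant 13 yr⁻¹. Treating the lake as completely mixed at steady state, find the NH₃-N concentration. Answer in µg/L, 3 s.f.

Outflow Q = 93.2 m³/s × 3.156e+07 s/yr = 2.941e+09 m³/yr.
Steady-state CSTR mass balance: W = Q·C + k·V·C, so C = W/(Q + kV).
Q + kV = 2.941e+09 + 13·766000 = 2.951e+09 m³/yr.
C = 989/2.951e+09 = 3.351e-07 kg/m³ = 0.0003351 mg/L = 0.3351 µg/L.

0.335 µg/L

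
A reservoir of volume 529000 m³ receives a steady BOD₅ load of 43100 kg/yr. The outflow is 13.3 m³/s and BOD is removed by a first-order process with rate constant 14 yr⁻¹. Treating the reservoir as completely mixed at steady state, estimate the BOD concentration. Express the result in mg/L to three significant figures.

0.101 mg/L

Outflow Q = 13.3 m³/s × 3.156e+07 s/yr = 4.197e+08 m³/yr.
Steady-state CSTR mass balance: W = Q·C + k·V·C, so C = W/(Q + kV).
Q + kV = 4.197e+08 + 14·529000 = 4.271e+08 m³/yr.
C = 43100/4.271e+08 = 0.0001009 kg/m³ = 0.1009 mg/L.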